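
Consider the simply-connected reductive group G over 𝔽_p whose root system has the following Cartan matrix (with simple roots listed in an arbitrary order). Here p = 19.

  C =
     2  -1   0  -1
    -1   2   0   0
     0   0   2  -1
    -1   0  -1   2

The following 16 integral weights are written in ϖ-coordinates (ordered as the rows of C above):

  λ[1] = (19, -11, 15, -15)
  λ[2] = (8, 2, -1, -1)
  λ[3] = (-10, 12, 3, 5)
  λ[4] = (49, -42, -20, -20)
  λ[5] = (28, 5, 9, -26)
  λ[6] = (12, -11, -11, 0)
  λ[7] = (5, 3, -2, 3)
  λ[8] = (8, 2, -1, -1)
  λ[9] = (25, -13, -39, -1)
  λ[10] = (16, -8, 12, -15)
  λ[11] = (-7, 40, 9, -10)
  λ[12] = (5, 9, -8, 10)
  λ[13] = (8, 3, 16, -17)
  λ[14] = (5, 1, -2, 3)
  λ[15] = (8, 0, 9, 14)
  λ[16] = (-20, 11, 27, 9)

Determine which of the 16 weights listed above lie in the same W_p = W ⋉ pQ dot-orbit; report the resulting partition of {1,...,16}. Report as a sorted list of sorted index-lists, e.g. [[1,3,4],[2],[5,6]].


Dynkin diagram of C (from the 6 off-diagonal −1 entries): A_4.

Folding the 16 weights λ_j+ρ into Ā_19 (reps in the given 4-coord order):

    [1] (4, 3, 1, 9)
    [2] (9, 3, 0, 0)
    [3] (6, 4, 1, 3)
    [4] (9, 3, 0, 0)
    [5] (6, 4, 1, 3)
    [6] (6, 4, 1, 3)
    [7] (6, 4, 1, 3)
    [8] (9, 3, 0, 0)
    [9] (0, 0, 7, 5)
    [10] (4, 3, 1, 9)
    [11] (4, 3, 1, 9)
    [12] (6, 2, 1, 3)
    [13] (4, 3, 1, 9)
    [14] (6, 2, 1, 3)
    [15] (6, 4, 1, 3)
    [16] (9, 3, 0, 0)

5 distinct reps among the 16 weights ⇒ 5 W_19-linkage classes:

[[1, 10, 11, 13], [2, 4, 8, 16], [3, 5, 6, 7, 15], [9], [12, 14]]


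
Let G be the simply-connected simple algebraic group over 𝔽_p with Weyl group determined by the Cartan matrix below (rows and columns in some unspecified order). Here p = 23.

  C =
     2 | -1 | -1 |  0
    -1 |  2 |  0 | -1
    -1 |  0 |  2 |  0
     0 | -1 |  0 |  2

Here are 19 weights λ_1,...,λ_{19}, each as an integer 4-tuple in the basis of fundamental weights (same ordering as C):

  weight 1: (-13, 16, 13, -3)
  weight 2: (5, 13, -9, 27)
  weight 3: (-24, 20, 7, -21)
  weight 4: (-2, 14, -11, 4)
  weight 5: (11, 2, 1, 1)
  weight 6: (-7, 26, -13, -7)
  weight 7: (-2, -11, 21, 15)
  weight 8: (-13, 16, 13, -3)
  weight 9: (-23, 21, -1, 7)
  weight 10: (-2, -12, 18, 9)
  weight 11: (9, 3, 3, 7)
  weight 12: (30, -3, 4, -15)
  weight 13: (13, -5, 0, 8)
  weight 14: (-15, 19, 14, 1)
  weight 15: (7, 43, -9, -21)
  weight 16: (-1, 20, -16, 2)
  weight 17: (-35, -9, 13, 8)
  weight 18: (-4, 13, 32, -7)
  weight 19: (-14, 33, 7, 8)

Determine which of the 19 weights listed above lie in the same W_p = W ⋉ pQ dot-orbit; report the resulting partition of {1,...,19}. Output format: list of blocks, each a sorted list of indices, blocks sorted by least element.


Cartan matrix: type A_4 (|W|=120); un-permuting the 4 rows.

λ_j+ρ reflected into Ā_23 (⟨·,θ^∨⟩≤23); 4-tuples as given:

  λ_1 → (12, 3, 2, 2);  λ_2 → (12, 3, 2, 2);  λ_3 → (14, 6, 1, 2);  λ_4 → (10, 4, 1, 5);  λ_5 → (12, 3, 2, 2);  λ_6 → (12, 3, 2, 2);  λ_7 → (10, 1, 7, 1);  λ_8 → (12, 3, 2, 2);  λ_9 → (0, 0, 15, 1);  λ_10 → (10, 1, 7, 1);  λ_11 → (10, 4, 1, 5);  λ_12 → (7, 3, 2, 5);  λ_13 → (10, 4, 1, 5);  λ_14 → (14, 6, 1, 2);  λ_15 → (14, 6, 1, 2);  λ_16 → (14, 6, 1, 2);  λ_17 → (10, 4, 1, 5);  λ_18 → (7, 3, 2, 5);  λ_19 → (7, 3, 2, 5)

Linkage partition of the 19 weights (6 classes, p=23):

[[1, 2, 5, 6, 8], [3, 14, 15, 16], [4, 11, 13, 17], [7, 10], [9], [12, 18, 19]]


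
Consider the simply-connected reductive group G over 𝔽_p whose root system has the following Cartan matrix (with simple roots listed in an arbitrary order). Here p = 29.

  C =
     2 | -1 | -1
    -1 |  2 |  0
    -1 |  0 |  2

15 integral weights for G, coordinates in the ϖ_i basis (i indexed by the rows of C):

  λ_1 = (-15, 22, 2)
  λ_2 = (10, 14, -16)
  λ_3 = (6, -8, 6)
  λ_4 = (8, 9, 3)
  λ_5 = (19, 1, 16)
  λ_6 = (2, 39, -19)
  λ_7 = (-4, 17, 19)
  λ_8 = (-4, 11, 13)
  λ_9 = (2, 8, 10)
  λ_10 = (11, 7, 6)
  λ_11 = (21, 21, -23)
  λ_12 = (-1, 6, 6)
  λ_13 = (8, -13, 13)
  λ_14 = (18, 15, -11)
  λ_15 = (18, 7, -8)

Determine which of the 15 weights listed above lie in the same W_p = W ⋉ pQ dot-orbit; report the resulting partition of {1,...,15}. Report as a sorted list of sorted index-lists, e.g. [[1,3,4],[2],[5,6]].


C ↔ A_3 under row/col permutation; |W(A_3)| = 24.

Each λ_j+ρ reduced to Ā_29; 3-tuples below use C's row order:

  λ_1 → (3, 9, 11);  λ_2 → (4, 11, 11);  λ_3 → (0, 7, 7);  λ_4 → (9, 10, 4);  λ_5 → (12, 8, 7);  λ_6 → (4, 11, 11);  λ_7 → (3, 9, 11);  λ_8 → (3, 9, 11);  λ_9 → (3, 9, 11);  λ_10 → (12, 8, 7);  λ_11 → (0, 7, 7);  λ_12 → (0, 7, 7);  λ_13 → (3, 9, 11);  λ_14 → (9, 10, 4);  λ_15 → (12, 8, 7)

5 distinct reps among the 15 weights ⇒ 5 W_29-linkage classes:

[[1, 7, 8, 9, 13], [2, 6], [3, 11, 12], [4, 14], [5, 10, 15]]


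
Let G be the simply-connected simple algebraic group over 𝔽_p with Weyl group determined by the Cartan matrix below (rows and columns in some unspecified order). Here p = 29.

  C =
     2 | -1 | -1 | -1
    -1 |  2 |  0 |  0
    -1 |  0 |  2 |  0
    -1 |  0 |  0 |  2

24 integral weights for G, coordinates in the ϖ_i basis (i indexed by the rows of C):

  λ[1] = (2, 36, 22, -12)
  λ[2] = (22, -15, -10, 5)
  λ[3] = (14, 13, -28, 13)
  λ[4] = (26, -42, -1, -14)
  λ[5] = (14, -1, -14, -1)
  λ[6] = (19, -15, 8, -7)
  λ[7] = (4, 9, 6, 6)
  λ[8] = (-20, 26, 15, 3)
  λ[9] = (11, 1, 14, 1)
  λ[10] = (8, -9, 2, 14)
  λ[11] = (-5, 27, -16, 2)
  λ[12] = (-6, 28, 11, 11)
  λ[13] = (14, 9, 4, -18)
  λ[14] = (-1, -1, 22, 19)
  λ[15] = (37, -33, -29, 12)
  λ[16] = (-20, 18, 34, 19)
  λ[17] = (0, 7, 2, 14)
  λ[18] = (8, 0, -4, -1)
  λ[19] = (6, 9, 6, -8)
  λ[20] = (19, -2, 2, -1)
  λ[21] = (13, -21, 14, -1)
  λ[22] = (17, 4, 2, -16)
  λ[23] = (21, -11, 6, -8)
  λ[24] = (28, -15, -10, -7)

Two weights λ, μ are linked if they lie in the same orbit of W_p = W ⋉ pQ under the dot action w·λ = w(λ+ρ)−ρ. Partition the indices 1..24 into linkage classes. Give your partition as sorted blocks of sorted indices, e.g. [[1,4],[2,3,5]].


Cartan matrix: type D_4 (|W|=192); un-permuting the 4 rows.

W_29-reps of the 24 weights in Ā_29 (same 4-coord order as C):

    λ_1 → (3, 5, 3, 15)
    λ_2 → (0, 14, 9, 6)
    λ_3 → (2, 0, 13, 0)
    λ_4 → (2, 0, 13, 0)
    λ_5 → (2, 0, 13, 0)
    λ_6 → (0, 14, 9, 6)
    λ_7 → (0, 10, 7, 7)
    λ_8 → (1, 8, 3, 15)
    λ_9 → (2, 0, 13, 0)
    λ_10 → (1, 8, 3, 15)
    λ_11 → (1, 8, 3, 15)
    λ_12 → (0, 10, 7, 7)
    λ_13 → (1, 8, 3, 15)
    λ_14 → (0, 14, 9, 6)
    λ_15 → (6, 1, 3, 0)
    λ_16 → (6, 1, 3, 0)
    λ_17 → (1, 8, 3, 15)
    λ_18 → (6, 1, 3, 0)
    λ_19 → (0, 10, 7, 7)
    λ_20 → (6, 1, 3, 0)
    λ_21 → (0, 14, 9, 6)
    λ_22 → (3, 5, 3, 15)
    λ_23 → (0, 10, 7, 7)
    λ_24 → (0, 14, 9, 6)

Grouping the 24 weights by Ā_29-representative: 6 linkage classes.

[[1, 22], [2, 6, 14, 21, 24], [3, 4, 5, 9], [7, 12, 19, 23], [8, 10, 11, 13, 17], [15, 16, 18, 20]]


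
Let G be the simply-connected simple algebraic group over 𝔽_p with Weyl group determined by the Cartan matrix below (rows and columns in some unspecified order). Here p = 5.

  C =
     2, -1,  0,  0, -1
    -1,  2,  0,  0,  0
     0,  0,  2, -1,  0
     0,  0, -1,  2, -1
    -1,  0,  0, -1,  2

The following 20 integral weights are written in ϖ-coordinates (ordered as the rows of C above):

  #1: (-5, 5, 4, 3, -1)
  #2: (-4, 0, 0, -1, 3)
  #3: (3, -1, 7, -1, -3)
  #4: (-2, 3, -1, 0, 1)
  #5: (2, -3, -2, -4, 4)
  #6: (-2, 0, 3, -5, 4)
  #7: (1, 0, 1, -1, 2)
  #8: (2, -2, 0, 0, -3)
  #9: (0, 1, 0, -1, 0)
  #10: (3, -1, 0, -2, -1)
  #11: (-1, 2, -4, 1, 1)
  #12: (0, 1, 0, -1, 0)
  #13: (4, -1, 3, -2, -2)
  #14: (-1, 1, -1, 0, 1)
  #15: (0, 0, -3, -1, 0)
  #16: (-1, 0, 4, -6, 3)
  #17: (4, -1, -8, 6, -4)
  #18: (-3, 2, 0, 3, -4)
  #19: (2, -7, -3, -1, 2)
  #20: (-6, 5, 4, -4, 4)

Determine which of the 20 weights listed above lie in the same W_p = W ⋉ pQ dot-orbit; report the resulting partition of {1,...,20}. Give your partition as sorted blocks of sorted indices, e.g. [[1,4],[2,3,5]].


Root system A_5: the 5×5 matrix C matches after relabeling.

Each λ_j+ρ reduced to Ā_5; 5-tuples below use C's row order:

  λ_1+ρ ↦ (3, 0, 0, 0, 1) · λ_2+ρ ↦ (1, 2, 1, 0, 1) · λ_3+ρ ↦ (0, 2, 0, 1, 2) · λ_4+ρ ↦ (1, 2, 1, 0, 1) · λ_5+ρ ↦ (0, 1, 0, 1, 1) · λ_6+ρ ↦ (1, 0, 0, 4, 0) · λ_7+ρ ↦ (0, 2, 0, 1, 2) · λ_8+ρ ↦ (0, 1, 0, 1, 1) · λ_9+ρ ↦ (1, 2, 1, 0, 1) · λ_10+ρ ↦ (3, 0, 0, 0, 1) · λ_11+ρ ↦ (0, 1, 0, 1, 1) · λ_12+ρ ↦ (1, 2, 1, 0, 1) · λ_13+ρ ↦ (1, 2, 0, 1, 1) · λ_14+ρ ↦ (0, 2, 0, 1, 2) · λ_15+ρ ↦ (0, 1, 0, 1, 1) · λ_16+ρ ↦ (1, 0, 0, 4, 0) · λ_17+ρ ↦ (0, 2, 0, 1, 2) · λ_18+ρ ↦ (1, 2, 0, 1, 1) · λ_19+ρ ↦ (1, 2, 0, 1, 1) · λ_20+ρ ↦ (0, 2, 0, 1, 2)

6 distinct reps among the 20 weights ⇒ 6 W_5-linkage classes:

[[1, 10], [2, 4, 9, 12], [3, 7, 14, 17, 20], [5, 8, 11, 15], [6, 16], [13, 18, 19]]


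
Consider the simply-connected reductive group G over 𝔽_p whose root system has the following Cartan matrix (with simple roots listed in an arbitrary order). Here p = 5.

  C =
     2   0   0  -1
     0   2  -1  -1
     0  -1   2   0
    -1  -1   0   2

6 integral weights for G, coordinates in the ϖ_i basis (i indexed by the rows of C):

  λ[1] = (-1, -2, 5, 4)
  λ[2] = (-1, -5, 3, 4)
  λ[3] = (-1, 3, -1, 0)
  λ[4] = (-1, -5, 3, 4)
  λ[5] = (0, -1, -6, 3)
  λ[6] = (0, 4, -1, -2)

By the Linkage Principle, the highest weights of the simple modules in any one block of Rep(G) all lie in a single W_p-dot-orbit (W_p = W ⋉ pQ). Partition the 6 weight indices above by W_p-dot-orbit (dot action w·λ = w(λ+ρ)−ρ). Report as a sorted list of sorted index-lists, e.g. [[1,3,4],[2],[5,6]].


C ↔ A_4 under row/col permutation; |W(A_4)| = 120.

Each λ_j+ρ reduced to Ā_5; 4-tuples below use C's row order:

  λ_1 → (4, 0, 0, 1);  λ_2 → (0, 4, 0, 1);  λ_3 → (0, 4, 0, 1);  λ_4 → (0, 4, 0, 1);  λ_5 → (0, 4, 0, 1);  λ_6 → (0, 4, 0, 1)

Linkage partition of the 6 weights (2 classes, p=5):

[[1], [2, 3, 4, 5, 6]]


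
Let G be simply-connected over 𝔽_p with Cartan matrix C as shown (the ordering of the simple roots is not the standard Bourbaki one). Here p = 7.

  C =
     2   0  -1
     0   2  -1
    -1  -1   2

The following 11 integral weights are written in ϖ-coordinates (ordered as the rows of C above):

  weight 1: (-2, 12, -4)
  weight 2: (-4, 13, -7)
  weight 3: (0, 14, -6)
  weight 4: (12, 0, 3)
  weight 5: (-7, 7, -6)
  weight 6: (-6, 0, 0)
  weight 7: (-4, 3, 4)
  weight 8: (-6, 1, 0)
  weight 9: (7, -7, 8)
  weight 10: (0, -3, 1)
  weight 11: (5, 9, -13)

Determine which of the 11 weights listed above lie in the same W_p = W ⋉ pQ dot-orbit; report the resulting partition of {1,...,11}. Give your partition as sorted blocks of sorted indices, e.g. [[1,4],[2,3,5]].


C ↔ A_3 under row/col permutation; |W(A_3)| = 24.

Alcove-folded reps (p=7, 11 weights, presented ϖ-order):

  1: (1, 1, 2);  2: (1, 2, 0);  3: (1, 1, 2);  4: (1, 1, 2);  5: (1, 1, 2);  6: (1, 3, 1);  7: (1, 2, 2);  8: (1, 2, 2);  9: (1, 1, 2);  10: (1, 2, 0);  11: (1, 3, 1)

The 11 indices split into 4 linkage classes (same alcove rep ⇔ same W_7-dot-orbit):

[[1, 3, 4, 5, 9], [2, 10], [6, 11], [7, 8]]


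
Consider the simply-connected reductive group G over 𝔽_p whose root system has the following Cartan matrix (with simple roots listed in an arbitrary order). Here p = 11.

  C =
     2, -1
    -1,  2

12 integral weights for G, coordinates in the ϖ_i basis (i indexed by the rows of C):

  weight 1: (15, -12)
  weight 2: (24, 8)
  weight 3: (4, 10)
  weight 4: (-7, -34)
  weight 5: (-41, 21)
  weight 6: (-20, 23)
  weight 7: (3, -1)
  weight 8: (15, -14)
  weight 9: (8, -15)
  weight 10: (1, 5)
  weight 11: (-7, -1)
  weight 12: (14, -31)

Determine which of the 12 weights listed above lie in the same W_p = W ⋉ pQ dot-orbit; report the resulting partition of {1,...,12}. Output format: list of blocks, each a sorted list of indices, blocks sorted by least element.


Root system A_2: the 2×2 matrix C matches after relabeling.

Alcove-folded reps (p=11, 12 weights, presented ϖ-order):

  1: (0, 6)
  2: (8, 1)
  3: (0, 6)
  4: (0, 6)
  5: (4, 0)
  6: (2, 6)
  7: (4, 0)
  8: (2, 6)
  9: (2, 6)
  10: (2, 6)
  11: (0, 6)
  12: (4, 4)

Linkage partition of the 12 weights (5 classes, p=11):

[[1, 3, 4, 11], [2], [5, 7], [6, 8, 9, 10], [12]]


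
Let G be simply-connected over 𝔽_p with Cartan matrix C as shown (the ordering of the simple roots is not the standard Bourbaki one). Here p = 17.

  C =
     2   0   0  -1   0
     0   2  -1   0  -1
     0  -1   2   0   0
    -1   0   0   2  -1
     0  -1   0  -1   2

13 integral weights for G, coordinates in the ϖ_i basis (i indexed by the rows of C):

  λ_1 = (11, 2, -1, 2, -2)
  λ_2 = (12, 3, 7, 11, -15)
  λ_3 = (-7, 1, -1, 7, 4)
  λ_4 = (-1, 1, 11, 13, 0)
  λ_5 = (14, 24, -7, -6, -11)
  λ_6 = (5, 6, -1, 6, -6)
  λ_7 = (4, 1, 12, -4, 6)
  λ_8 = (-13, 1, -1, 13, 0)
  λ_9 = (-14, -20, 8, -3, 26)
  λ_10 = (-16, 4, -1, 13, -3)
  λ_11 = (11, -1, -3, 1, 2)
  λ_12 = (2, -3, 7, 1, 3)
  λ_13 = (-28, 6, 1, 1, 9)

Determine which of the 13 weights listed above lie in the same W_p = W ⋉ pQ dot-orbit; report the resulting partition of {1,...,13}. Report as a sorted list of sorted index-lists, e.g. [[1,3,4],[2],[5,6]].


A_5 Cartan matrix, 5 simple roots permuted; ρ=(1,1,1,1,1).

Alcove-folded reps (p=17, 13 weights, presented ϖ-order):

    λ_1+ρ ↦ (12, 2, 0, 2, 1)
    λ_2+ρ ↦ (3, 2, 6, 2, 2)
    λ_3+ρ ↦ (6, 2, 0, 2, 5)
    λ_4+ρ ↦ (12, 2, 0, 2, 1)
    λ_5+ρ ↦ (6, 2, 0, 2, 5)
    λ_6+ρ ↦ (6, 2, 0, 2, 5)
    λ_7+ρ ↦ (3, 2, 6, 2, 2)
    λ_8+ρ ↦ (12, 2, 0, 2, 1)
    λ_9+ρ ↦ (6, 2, 0, 2, 5)
    λ_10+ρ ↦ (12, 2, 0, 2, 1)
    λ_11+ρ ↦ (12, 2, 0, 2, 1)
    λ_12+ρ ↦ (3, 2, 6, 2, 2)
    λ_13+ρ ↦ (6, 2, 0, 2, 5)

The 13 indices split into 3 linkage classes (same alcove rep ⇔ same W_17-dot-orbit):

[[1, 4, 8, 10, 11], [2, 7, 12], [3, 5, 6, 9, 13]]


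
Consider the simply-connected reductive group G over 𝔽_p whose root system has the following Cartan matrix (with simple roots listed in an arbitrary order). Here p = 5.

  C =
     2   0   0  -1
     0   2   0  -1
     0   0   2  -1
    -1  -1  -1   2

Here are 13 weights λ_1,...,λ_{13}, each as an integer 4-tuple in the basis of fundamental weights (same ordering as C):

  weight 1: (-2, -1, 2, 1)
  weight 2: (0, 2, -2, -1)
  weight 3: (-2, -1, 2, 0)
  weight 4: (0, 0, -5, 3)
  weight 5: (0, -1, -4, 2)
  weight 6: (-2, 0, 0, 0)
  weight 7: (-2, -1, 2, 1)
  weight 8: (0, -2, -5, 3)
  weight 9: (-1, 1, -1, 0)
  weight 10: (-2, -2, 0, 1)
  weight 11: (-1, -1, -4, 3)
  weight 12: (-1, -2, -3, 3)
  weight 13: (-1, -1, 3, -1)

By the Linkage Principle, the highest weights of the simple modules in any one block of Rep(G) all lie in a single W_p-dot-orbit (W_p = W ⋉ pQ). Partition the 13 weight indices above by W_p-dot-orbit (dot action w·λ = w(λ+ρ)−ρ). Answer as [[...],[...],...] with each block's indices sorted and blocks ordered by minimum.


C ↔ D_4 under row/col permutation; |W(D_4)| = 192.

Each λ_j+ρ reduced to Ā_5; 4-tuples below use C's row order:

    [1] (1, 0, 3, 0)
    [2] (0, 2, 0, 1)
    [3] (1, 0, 3, 0)
    [4] (0, 0, 3, 1)
    [5] (1, 0, 3, 0)
    [6] (1, 1, 1, 0)
    [7] (1, 0, 3, 0)
    [8] (0, 0, 3, 1)
    [9] (0, 2, 0, 1)
    [10] (1, 1, 1, 0)
    [11] (0, 0, 3, 1)
    [12] (0, 1, 2, 1)
    [13] (0, 0, 4, 0)

The 13 indices split into 6 linkage classes (same alcove rep ⇔ same W_5-dot-orbit):

[[1, 3, 5, 7], [2, 9], [4, 8, 11], [6, 10], [12], [13]]


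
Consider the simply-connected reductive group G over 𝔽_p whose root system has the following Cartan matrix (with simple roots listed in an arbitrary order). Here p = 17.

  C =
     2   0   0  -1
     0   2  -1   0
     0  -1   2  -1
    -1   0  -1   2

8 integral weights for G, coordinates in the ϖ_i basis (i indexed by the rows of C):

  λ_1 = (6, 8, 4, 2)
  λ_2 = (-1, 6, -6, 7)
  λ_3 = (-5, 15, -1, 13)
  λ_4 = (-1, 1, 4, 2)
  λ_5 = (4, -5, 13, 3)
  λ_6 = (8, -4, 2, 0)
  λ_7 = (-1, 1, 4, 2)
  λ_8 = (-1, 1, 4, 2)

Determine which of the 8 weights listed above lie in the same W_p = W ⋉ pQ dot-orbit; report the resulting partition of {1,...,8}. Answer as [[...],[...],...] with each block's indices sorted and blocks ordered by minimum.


Dynkin diagram of C (from the 6 off-diagonal −1 entries): A_4.

Ā_17 reps of the 8 weights (A_4, coords as presented):

    1: (0, 2, 5, 3)
    2: (0, 2, 5, 3)
    3: (9, 3, 0, 1)
    4: (0, 2, 5, 3)
    5: (1, 2, 8, 3)
    6: (9, 3, 0, 1)
    7: (0, 2, 5, 3)
    8: (0, 2, 5, 3)

Linkage partition of the 8 weights (3 classes, p=17):

[[1, 2, 4, 7, 8], [3, 6], [5]]


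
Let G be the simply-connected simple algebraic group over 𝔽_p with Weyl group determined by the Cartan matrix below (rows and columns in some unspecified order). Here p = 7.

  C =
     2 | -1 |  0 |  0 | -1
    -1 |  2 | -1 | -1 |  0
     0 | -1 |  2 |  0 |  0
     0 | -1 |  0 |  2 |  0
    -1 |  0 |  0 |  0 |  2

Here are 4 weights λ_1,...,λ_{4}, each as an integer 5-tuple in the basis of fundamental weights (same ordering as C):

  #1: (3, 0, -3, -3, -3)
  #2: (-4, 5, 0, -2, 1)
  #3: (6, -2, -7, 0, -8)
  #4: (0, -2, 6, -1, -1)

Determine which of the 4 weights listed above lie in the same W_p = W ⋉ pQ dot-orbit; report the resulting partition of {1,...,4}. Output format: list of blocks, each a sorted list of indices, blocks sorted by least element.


D_5 Cartan matrix, 5 simple roots permuted; ρ=(1,1,1,1,1).

Folding the 4 weights λ_j+ρ into Ā_7 (reps in the given 5-coord order):

    λ_1 → (1, 0, 1, 1, 1)
    λ_2 → (1, 0, 1, 1, 1)
    λ_3 → (0, 0, 6, 1, 0)
    λ_4 → (0, 0, 6, 1, 0)

Partition of {1..4} into 2 W_7-dot-orbits:

[[1, 2], [3, 4]]


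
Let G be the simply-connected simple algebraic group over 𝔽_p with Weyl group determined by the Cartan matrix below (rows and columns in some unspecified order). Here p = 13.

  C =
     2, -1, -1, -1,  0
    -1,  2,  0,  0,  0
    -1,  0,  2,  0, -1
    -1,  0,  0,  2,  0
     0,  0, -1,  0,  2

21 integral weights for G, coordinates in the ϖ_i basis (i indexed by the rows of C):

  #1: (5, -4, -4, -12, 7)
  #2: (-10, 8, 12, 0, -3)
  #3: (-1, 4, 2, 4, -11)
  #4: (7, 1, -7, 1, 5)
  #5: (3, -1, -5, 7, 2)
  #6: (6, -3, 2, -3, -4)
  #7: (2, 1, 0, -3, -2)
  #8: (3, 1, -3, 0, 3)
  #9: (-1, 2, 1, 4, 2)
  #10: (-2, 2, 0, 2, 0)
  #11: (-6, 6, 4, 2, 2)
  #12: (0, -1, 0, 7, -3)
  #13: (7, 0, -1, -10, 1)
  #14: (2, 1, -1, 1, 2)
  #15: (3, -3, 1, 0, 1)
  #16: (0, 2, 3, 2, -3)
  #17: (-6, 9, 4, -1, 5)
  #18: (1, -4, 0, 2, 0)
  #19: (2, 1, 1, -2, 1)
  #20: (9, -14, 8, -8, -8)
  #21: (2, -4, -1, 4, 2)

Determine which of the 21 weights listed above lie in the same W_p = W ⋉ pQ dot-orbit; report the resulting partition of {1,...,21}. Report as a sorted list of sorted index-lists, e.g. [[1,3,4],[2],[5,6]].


Type D_5, rank 5, |W|=1920; reorder rows/cols to standard.

Alcove-folded reps (p=13, 21 weights, presented ϖ-order):

  λ_1 → (0, 3, 0, 5, 3) · λ_2 → (0, 0, 1, 8, 1) · λ_3 → (3, 2, 0, 2, 3) · λ_4 → (1, 2, 0, 2, 1) · λ_5 → (0, 0, 1, 8, 1) · λ_6 → (3, 2, 0, 2, 3) · λ_7 → (1, 2, 0, 2, 1) · λ_8 → (2, 2, 2, 1, 2) · λ_9 → (0, 3, 0, 5, 3) · λ_10 → (1, 2, 0, 2, 1) · λ_11 → (3, 2, 0, 2, 3) · λ_12 → (0, 0, 1, 8, 1) · λ_13 → (0, 0, 1, 8, 1) · λ_14 → (3, 2, 0, 2, 3) · λ_15 → (2, 2, 2, 1, 2) · λ_16 → (1, 3, 1, 3, 2) · λ_17 → (3, 2, 0, 2, 3) · λ_18 → (1, 2, 0, 2, 1) · λ_19 → (2, 2, 2, 1, 2) · λ_20 → (1, 2, 0, 2, 1) · λ_21 → (0, 3, 0, 5, 3)

These 21 weights hit 6 W_13-dot-orbits; sizes (3, 4, 5, 5, 3, 1):

[[1, 9, 21], [2, 5, 12, 13], [3, 6, 11, 14, 17], [4, 7, 10, 18, 20], [8, 15, 19], [16]]


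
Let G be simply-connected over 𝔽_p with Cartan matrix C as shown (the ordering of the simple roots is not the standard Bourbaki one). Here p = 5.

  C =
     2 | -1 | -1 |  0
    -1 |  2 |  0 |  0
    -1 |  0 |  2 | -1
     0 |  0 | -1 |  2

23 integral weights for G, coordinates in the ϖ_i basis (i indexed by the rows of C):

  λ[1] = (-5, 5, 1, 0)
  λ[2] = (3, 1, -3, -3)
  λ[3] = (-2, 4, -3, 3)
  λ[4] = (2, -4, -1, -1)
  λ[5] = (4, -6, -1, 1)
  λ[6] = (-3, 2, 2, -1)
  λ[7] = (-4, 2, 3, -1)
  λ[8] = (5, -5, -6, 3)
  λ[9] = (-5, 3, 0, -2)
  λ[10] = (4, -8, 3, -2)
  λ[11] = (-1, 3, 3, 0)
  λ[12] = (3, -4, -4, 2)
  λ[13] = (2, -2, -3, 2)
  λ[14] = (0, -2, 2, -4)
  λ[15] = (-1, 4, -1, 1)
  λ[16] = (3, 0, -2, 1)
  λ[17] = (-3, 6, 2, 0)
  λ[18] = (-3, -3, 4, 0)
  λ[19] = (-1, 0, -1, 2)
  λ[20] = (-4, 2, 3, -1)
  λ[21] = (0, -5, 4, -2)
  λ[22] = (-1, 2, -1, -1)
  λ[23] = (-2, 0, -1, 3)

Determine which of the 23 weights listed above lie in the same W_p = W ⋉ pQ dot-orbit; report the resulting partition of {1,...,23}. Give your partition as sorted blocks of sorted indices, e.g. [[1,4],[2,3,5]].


C ↔ A_4 under row/col permutation; |W(A_4)| = 120.

Ā_5 reps of the 23 weights (A_4, coords as presented):

  λ_1 → (2, 1, 1, 0)
  λ_2 → (0, 1, 2, 1)
  λ_3 → (2, 1, 1, 0)
  λ_4 → (0, 3, 0, 0)
  λ_5 → (0, 3, 0, 0)
  λ_6 → (2, 1, 1, 0)
  λ_7 → (3, 0, 1, 0)
  λ_8 → (3, 0, 1, 0)
  λ_9 → (0, 0, 1, 3)
  λ_10 → (0, 1, 2, 1)
  λ_11 → (0, 0, 1, 3)
  λ_12 → (2, 1, 1, 0)
  λ_13 → (0, 1, 2, 1)
  λ_14 → (0, 1, 0, 3)
  λ_15 → (0, 3, 0, 0)
  λ_16 → (3, 0, 1, 0)
  λ_17 → (0, 1, 2, 1)
  λ_18 → (2, 1, 1, 0)
  λ_19 → (0, 1, 0, 3)
  λ_20 → (3, 0, 1, 0)
  λ_21 → (3, 0, 1, 0)
  λ_22 → (0, 3, 0, 0)
  λ_23 → (0, 0, 1, 3)

Grouping the 23 weights by Ā_5-representative: 6 linkage classes.

[[1, 3, 6, 12, 18], [2, 10, 13, 17], [4, 5, 15, 22], [7, 8, 16, 20, 21], [9, 11, 23], [14, 19]]


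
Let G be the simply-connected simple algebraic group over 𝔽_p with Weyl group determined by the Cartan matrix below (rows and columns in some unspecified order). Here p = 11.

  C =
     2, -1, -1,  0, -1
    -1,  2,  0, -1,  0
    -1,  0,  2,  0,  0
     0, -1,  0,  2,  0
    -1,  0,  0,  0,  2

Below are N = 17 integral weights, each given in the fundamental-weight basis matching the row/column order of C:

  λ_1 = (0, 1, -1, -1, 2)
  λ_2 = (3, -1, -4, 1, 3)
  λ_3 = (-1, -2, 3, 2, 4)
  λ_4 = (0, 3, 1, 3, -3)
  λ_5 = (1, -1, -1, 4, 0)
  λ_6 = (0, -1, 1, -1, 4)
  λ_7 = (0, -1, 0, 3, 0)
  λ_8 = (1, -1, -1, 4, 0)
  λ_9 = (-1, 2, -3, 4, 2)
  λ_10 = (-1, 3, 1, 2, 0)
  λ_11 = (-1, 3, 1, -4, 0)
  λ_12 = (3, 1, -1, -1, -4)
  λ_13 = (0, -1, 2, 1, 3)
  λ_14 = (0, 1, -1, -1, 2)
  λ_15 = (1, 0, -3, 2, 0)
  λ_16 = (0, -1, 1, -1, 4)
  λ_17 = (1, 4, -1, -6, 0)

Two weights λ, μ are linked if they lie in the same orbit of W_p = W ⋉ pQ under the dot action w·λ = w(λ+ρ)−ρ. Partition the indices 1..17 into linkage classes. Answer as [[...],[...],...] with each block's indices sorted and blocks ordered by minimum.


Root system D_5: the 5×5 matrix C matches after relabeling.

Alcove-folded reps (p=11, 17 weights, presented ϖ-order):

  λ_1 → (1, 2, 0, 0, 3)
  λ_2 → (1, 0, 3, 2, 4)
  λ_3 → (1, 0, 3, 2, 4)
  λ_4 → (1, 0, 1, 4, 1)
  λ_5 → (2, 0, 0, 5, 1)
  λ_6 → (1, 0, 2, 0, 5)
  λ_7 → (1, 0, 1, 4, 1)
  λ_8 → (2, 0, 0, 5, 1)
  λ_9 → (2, 0, 0, 5, 1)
  λ_10 → (0, 1, 2, 3, 1)
  λ_11 → (0, 1, 2, 3, 1)
  λ_12 → (1, 2, 0, 0, 3)
  λ_13 → (1, 0, 3, 2, 4)
  λ_14 → (1, 2, 0, 0, 3)
  λ_15 → (0, 1, 2, 3, 1)
  λ_16 → (1, 0, 2, 0, 5)
  λ_17 → (2, 0, 0, 5, 1)

These 17 weights hit 6 W_11-dot-orbits; sizes (3, 3, 2, 4, 2, 3):

[[1, 12, 14], [2, 3, 13], [4, 7], [5, 8, 9, 17], [6, 16], [10, 11, 15]]


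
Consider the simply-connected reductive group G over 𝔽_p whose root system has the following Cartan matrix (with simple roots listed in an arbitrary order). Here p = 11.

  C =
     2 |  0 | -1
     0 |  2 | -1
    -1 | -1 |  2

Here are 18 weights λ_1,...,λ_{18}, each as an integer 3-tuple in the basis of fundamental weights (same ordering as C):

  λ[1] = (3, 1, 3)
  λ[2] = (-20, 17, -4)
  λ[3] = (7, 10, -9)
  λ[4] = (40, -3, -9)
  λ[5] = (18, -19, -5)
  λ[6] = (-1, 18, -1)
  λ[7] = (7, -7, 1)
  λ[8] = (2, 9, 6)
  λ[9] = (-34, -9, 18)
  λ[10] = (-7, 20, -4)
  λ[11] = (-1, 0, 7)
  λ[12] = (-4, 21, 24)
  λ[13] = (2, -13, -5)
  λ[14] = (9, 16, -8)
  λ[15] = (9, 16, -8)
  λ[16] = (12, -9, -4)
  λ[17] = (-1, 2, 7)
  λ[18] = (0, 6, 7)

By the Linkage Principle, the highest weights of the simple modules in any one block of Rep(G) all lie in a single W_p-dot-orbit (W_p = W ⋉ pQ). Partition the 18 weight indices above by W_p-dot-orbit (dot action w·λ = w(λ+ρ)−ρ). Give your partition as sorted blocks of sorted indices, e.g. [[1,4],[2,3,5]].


Cartan matrix: type A_3 (|W|=24); un-permuting the 3 rows.

Ā_11 reps of the 18 weights (A_3, coords as presented):

    λ_1+ρ ↦ (4, 2, 4)
    λ_2+ρ ↦ (4, 3, 0)
    λ_3+ρ ↦ (0, 3, 8)
    λ_4+ρ ↦ (0, 1, 8)
    λ_5+ρ ↦ (4, 3, 0)
    λ_6+ρ ↦ (0, 3, 8)
    λ_7+ρ ↦ (4, 2, 4)
    λ_8+ρ ↦ (6, 1, 1)
    λ_9+ρ ↦ (0, 3, 8)
    λ_10+ρ ↦ (6, 1, 1)
    λ_11+ρ ↦ (0, 1, 8)
    λ_12+ρ ↦ (0, 3, 8)
    λ_13+ρ ↦ (6, 1, 1)
    λ_14+ρ ↦ (6, 1, 1)
    λ_15+ρ ↦ (6, 1, 1)
    λ_16+ρ ↦ (0, 1, 8)
    λ_17+ρ ↦ (0, 3, 8)
    λ_18+ρ ↦ (4, 2, 4)

The 18 indices split into 5 linkage classes (same alcove rep ⇔ same W_11-dot-orbit):

[[1, 7, 18], [2, 5], [3, 6, 9, 12, 17], [4, 11, 16], [8, 10, 13, 14, 15]]


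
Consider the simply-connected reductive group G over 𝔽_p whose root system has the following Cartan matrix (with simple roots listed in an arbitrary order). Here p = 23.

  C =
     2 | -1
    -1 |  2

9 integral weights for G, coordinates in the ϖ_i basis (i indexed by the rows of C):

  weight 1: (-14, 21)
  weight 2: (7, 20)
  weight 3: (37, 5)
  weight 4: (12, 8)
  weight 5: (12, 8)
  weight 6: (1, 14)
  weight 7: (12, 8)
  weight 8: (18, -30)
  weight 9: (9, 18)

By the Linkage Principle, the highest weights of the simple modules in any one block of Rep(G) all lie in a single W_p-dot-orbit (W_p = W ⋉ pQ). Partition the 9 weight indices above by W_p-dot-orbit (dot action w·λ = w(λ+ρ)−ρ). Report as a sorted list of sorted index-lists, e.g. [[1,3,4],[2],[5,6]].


A_2 Cartan matrix, 2 simple roots permuted; ρ=(1,1).

Folding the 9 weights λ_j+ρ into Ā_23 (reps in the given 2-coord order):

  λ_1 → (13, 9)
  λ_2 → (2, 15)
  λ_3 → (2, 15)
  λ_4 → (13, 9)
  λ_5 → (13, 9)
  λ_6 → (2, 15)
  λ_7 → (13, 9)
  λ_8 → (4, 13)
  λ_9 → (4, 13)

Grouping the 9 weights by Ā_23-representative: 3 linkage classes.

[[1, 4, 5, 7], [2, 3, 6], [8, 9]]


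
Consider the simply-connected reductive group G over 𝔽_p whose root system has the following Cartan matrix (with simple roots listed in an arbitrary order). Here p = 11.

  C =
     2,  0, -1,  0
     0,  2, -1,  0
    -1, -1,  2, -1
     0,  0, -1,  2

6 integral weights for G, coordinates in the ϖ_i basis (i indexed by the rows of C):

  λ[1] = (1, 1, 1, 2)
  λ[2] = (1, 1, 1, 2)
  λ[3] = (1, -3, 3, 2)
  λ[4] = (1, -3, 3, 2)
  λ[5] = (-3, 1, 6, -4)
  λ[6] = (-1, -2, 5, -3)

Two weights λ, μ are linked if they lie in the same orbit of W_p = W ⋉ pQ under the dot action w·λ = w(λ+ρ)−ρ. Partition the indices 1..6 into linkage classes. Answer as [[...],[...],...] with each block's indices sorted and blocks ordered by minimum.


Cartan matrix: type D_4 (|W|=192); un-permuting the 4 rows.

Each λ_j+ρ reduced to Ā_11; 4-tuples below use C's row order:

  λ_1+ρ ↦ (2, 2, 2, 3)
  λ_2+ρ ↦ (2, 2, 2, 3)
  λ_3+ρ ↦ (2, 2, 2, 3)
  λ_4+ρ ↦ (2, 2, 2, 3)
  λ_5+ρ ↦ (2, 2, 2, 3)
  λ_6+ρ ↦ (0, 1, 3, 2)

2 distinct reps among the 6 weights ⇒ 2 W_11-linkage classes:

[[1, 2, 3, 4, 5], [6]]


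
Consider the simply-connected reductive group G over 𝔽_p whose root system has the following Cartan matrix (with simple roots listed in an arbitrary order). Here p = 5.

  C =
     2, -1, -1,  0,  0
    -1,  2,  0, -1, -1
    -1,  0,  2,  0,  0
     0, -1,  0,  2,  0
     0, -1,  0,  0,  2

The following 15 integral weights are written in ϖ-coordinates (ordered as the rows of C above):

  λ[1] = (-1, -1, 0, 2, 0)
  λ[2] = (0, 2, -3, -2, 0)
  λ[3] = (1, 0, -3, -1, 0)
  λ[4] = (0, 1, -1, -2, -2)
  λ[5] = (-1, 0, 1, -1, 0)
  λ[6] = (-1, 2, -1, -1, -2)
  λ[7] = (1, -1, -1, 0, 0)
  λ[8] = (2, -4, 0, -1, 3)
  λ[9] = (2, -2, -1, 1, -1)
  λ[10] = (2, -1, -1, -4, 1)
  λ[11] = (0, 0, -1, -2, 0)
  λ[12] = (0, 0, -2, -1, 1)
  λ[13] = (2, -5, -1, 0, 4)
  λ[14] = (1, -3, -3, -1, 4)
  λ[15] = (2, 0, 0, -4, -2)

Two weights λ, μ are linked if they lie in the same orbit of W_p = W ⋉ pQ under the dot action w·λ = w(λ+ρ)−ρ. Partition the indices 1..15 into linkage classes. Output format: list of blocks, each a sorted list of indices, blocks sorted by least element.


Type D_5, rank 5, |W|=1920; reorder rows/cols to standard.

W_5-reps of the 15 weights in Ā_5 (same 5-coord order as C):

    λ_1+ρ ↦ (0, 0, 1, 3, 1)
    λ_2+ρ ↦ (1, 0, 0, 1, 1)
    λ_3+ρ ↦ (0, 1, 2, 0, 1)
    λ_4+ρ ↦ (1, 0, 0, 1, 1)
    λ_5+ρ ↦ (0, 1, 2, 0, 1)
    λ_6+ρ ↦ (0, 2, 0, 0, 1)
    λ_7+ρ ↦ (1, 0, 0, 1, 1)
    λ_8+ρ ↦ (0, 0, 1, 3, 1)
    λ_9+ρ ↦ (1, 0, 0, 1, 1)
    λ_10+ρ ↦ (0, 2, 0, 0, 1)
    λ_11+ρ ↦ (1, 0, 0, 1, 1)
    λ_12+ρ ↦ (0, 1, 1, 0, 2)
    λ_13+ρ ↦ (0, 0, 1, 3, 1)
    λ_14+ρ ↦ (0, 2, 0, 0, 1)
    λ_15+ρ ↦ (0, 1, 1, 0, 2)

Partition of {1..15} into 5 W_5-dot-orbits:

[[1, 8, 13], [2, 4, 7, 9, 11], [3, 5], [6, 10, 14], [12, 15]]


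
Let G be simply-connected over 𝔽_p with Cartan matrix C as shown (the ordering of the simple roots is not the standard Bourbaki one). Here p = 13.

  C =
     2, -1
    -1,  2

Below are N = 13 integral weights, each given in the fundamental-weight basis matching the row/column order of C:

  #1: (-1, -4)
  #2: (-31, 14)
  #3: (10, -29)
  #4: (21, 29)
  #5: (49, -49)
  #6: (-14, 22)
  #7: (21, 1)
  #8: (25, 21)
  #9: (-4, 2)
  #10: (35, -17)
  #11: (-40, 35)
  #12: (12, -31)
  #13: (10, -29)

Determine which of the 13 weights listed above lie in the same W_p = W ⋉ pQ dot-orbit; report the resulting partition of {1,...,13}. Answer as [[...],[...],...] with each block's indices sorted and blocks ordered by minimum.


Root system A_2: the 2×2 matrix C matches after relabeling.

Alcove-folded reps (p=13, 13 weights, presented ϖ-order):

  [1] (3, 0)
  [2] (2, 2)
  [3] (2, 2)
  [4] (4, 0)
  [5] (2, 9)
  [6] (3, 0)
  [7] (2, 9)
  [8] (4, 0)
  [9] (3, 0)
  [10] (7, 3)
  [11] (3, 0)
  [12] (4, 0)
  [13] (2, 2)

Partition of {1..13} into 5 W_13-dot-orbits:

[[1, 6, 9, 11], [2, 3, 13], [4, 8, 12], [5, 7], [10]]


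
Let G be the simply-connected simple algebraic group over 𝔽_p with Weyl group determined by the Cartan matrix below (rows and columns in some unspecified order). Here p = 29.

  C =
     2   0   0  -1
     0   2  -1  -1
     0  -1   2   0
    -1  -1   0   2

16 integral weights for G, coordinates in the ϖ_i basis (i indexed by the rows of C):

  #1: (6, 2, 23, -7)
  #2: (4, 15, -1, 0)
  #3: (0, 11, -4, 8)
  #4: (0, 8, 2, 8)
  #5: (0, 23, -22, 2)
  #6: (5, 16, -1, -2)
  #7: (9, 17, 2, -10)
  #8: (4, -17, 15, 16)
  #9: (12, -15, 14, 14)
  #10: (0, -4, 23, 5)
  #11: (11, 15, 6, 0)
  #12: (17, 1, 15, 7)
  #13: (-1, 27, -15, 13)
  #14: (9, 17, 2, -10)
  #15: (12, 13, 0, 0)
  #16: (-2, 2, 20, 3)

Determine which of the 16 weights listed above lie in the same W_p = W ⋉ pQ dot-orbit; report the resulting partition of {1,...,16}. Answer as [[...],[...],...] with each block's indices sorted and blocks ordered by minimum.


C ↔ A_4 under row/col permutation; |W(A_4)| = 120.

Each λ_j+ρ reduced to Ā_29; 4-tuples below use C's row order:

  [1] (1, 3, 21, 3) · [2] (5, 16, 0, 1) · [3] (1, 9, 3, 9) · [4] (1, 9, 3, 9) · [5] (1, 3, 21, 3) · [6] (5, 16, 0, 1) · [7] (1, 9, 3, 9) · [8] (5, 16, 0, 1) · [9] (13, 14, 1, 1) · [10] (1, 3, 21, 3) · [11] (5, 16, 0, 1) · [12] (3, 2, 1, 8) · [13] (13, 14, 1, 1) · [14] (1, 9, 3, 9) · [15] (13, 14, 1, 1) · [16] (1, 3, 21, 3)

Linkage partition of the 16 weights (5 classes, p=29):

[[1, 5, 10, 16], [2, 6, 8, 11], [3, 4, 7, 14], [9, 13, 15], [12]]


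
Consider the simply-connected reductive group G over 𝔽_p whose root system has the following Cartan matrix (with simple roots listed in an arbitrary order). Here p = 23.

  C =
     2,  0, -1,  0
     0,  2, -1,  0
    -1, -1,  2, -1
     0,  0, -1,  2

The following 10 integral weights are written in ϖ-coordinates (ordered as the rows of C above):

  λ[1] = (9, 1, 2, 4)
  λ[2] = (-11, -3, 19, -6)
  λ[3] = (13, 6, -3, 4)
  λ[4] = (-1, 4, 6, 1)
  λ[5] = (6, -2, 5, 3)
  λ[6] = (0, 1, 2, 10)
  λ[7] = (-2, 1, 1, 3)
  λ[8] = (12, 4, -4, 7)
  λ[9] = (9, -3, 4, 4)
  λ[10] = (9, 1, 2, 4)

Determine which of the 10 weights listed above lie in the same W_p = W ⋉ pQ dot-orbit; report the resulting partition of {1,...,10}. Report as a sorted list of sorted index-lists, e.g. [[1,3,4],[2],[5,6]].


Dynkin diagram of C (from the 6 off-diagonal −1 entries): D_4.

λ_j+ρ reflected into Ā_23 (⟨·,θ^∨⟩≤23); 4-tuples as given:

  λ_1 → (10, 2, 3, 5) · λ_2 → (10, 2, 3, 5) · λ_3 → (12, 5, 1, 3) · λ_4 → (0, 5, 7, 2) · λ_5 → (7, 1, 5, 4) · λ_6 → (1, 2, 3, 11) · λ_7 → (1, 2, 1, 4) · λ_8 → (10, 2, 3, 5) · λ_9 → (10, 2, 3, 5) · λ_10 → (10, 2, 3, 5)

Grouping the 10 weights by Ā_23-representative: 6 linkage classes.

[[1, 2, 8, 9, 10], [3], [4], [5], [6], [7]]


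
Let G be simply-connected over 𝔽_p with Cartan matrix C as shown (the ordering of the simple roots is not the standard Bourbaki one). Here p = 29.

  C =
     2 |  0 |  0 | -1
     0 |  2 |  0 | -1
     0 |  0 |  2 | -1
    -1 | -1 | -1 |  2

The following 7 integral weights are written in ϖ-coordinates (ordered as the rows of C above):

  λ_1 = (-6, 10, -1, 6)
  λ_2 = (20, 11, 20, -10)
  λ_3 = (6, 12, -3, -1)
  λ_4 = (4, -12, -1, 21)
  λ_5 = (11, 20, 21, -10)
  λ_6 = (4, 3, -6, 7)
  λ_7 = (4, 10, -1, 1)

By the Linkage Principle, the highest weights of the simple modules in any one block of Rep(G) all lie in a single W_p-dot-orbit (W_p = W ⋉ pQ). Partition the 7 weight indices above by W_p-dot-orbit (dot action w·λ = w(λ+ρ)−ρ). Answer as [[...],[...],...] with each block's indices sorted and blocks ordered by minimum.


Dynkin diagram of C (from the 6 off-diagonal −1 entries): D_4.

W_29-reps of the 7 weights in Ā_29 (same 4-coord order as C):

  λ_1+ρ ↦ (5, 11, 0, 2) · λ_2+ρ ↦ (5, 4, 5, 3) · λ_3+ρ ↦ (5, 11, 0, 2) · λ_4+ρ ↦ (5, 11, 0, 2) · λ_5+ρ ↦ (5, 4, 5, 3) · λ_6+ρ ↦ (5, 4, 5, 3) · λ_7+ρ ↦ (5, 11, 0, 2)

These 7 weights hit 2 W_29-dot-orbits; sizes (4, 3):

[[1, 3, 4, 7], [2, 5, 6]]


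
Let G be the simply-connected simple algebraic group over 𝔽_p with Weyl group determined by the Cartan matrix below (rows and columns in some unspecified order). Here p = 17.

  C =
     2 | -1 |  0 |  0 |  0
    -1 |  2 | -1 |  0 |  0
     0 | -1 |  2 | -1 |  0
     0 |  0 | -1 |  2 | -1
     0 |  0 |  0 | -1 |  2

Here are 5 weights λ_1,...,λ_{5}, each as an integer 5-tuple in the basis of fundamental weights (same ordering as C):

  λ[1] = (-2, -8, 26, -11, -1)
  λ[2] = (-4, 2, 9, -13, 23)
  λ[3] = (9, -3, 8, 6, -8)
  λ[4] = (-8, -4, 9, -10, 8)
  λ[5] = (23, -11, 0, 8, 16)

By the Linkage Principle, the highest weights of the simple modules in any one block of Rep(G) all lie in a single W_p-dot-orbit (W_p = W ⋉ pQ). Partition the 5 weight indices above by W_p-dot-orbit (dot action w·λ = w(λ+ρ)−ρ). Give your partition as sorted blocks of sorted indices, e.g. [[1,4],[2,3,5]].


A_5 Cartan matrix, 5 simple roots permuted; ρ=(1,1,1,1,1).

W_17-reps of the 5 weights in Ā_17 (same 5-coord order as C):

  λ_1 → (1, 2, 7, 0, 0) · λ_2 → (2, 0, 5, 5, 4) · λ_3 → (1, 2, 7, 0, 0) · λ_4 → (1, 2, 7, 0, 0) · λ_5 → (1, 2, 7, 0, 0)

Grouping the 5 weights by Ā_17-representative: 2 linkage classes.

[[1, 3, 4, 5], [2]]


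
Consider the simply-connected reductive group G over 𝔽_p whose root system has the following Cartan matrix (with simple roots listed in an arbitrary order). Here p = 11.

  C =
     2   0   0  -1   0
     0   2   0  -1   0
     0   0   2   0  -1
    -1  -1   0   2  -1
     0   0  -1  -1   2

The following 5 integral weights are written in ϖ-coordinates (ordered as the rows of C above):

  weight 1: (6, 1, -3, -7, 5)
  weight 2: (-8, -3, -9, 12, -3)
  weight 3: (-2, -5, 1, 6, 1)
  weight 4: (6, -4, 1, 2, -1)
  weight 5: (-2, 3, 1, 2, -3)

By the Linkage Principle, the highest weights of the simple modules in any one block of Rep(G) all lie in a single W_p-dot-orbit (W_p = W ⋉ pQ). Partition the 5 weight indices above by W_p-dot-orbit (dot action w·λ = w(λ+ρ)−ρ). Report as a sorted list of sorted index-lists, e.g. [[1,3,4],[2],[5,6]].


Root system D_5: the 5×5 matrix C matches after relabeling.

Alcove-folded reps (p=11, 5 weights, presented ϖ-order):

  1: (1, 4, 0, 0, 2);  2: (1, 4, 0, 0, 2);  3: (1, 4, 0, 0, 2);  4: (6, 2, 1, 1, 0);  5: (1, 4, 0, 0, 2)

Partition of {1..5} into 2 W_11-dot-orbits:

[[1, 2, 3, 5], [4]]


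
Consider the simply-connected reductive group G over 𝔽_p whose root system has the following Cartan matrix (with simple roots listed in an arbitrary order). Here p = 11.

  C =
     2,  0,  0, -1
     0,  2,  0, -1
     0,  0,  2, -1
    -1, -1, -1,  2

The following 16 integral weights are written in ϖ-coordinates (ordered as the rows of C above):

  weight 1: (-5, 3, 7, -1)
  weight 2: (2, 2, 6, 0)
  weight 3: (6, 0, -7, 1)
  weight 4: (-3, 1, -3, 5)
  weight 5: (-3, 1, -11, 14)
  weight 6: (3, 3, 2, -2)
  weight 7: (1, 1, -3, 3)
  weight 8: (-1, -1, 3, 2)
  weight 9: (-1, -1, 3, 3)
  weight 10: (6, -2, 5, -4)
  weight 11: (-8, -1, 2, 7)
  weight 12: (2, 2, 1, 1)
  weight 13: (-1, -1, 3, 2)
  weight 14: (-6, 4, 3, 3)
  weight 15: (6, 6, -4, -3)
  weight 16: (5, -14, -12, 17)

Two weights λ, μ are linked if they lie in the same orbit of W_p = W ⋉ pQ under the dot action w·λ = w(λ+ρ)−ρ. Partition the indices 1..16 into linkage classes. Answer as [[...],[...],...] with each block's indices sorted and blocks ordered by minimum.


C ↔ D_4 under row/col permutation; |W(D_4)| = 192.

λ_j+ρ reflected into Ā_11 (⟨·,θ^∨⟩≤11); 4-tuples as given:

  λ_1 → (0, 0, 4, 3) · λ_2 → (0, 0, 4, 3) · λ_3 → (3, 3, 2, 1) · λ_4 → (2, 2, 2, 2) · λ_5 → (2, 2, 2, 2) · λ_6 → (3, 3, 2, 1) · λ_7 → (2, 2, 2, 2) · λ_8 → (0, 0, 4, 3) · λ_9 → (0, 0, 4, 3) · λ_10 → (3, 3, 2, 1) · λ_11 → (7, 0, 3, 0) · λ_12 → (3, 3, 2, 1) · λ_13 → (0, 0, 4, 3) · λ_14 → (3, 3, 2, 1) · λ_15 → (2, 2, 2, 2) · λ_16 → (5, 2, 0, 0)

Partition of {1..16} into 5 W_11-dot-orbits:

[[1, 2, 8, 9, 13], [3, 6, 10, 12, 14], [4, 5, 7, 15], [11], [16]]


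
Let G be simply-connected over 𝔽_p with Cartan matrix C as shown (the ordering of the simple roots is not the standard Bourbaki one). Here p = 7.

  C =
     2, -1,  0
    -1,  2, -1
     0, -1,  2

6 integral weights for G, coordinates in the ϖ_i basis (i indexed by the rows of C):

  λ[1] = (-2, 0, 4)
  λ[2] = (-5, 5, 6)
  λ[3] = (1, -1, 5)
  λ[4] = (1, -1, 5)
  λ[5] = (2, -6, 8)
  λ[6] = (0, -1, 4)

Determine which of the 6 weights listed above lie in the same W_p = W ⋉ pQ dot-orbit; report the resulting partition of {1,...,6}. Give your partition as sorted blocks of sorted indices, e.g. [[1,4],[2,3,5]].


Dynkin diagram of C (from the 4 off-diagonal −1 entries): A_3.

λ_j+ρ reflected into Ā_7 (⟨·,θ^∨⟩≤7); 3-tuples as given:

    [1] (1, 0, 5)
    [2] (2, 0, 1)
    [3] (1, 0, 5)
    [4] (1, 0, 5)
    [5] (0, 3, 2)
    [6] (1, 0, 5)

The 6 indices split into 3 linkage classes (same alcove rep ⇔ same W_7-dot-orbit):

[[1, 3, 4, 6], [2], [5]]


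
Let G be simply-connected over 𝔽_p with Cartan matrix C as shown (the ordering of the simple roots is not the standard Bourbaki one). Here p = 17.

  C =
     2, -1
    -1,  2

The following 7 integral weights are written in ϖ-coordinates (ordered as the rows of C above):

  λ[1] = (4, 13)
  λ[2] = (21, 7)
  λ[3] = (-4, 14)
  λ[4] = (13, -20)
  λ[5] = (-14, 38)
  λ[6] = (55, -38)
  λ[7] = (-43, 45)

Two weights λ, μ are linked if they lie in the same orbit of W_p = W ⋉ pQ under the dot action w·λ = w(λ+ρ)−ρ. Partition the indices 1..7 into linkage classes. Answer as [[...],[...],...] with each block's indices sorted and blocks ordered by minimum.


Type A_2, rank 2, |W|=6; reorder rows/cols to standard.

λ_j+ρ reflected into Ā_17 (⟨·,θ^∨⟩≤17); 2-tuples as given:

    [1] (3, 12)
    [2] (4, 5)
    [3] (3, 12)
    [4] (3, 12)
    [5] (4, 5)
    [6] (3, 12)
    [7] (4, 5)

The 7 indices split into 2 linkage classes (same alcove rep ⇔ same W_17-dot-orbit):

[[1, 3, 4, 6], [2, 5, 7]]
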